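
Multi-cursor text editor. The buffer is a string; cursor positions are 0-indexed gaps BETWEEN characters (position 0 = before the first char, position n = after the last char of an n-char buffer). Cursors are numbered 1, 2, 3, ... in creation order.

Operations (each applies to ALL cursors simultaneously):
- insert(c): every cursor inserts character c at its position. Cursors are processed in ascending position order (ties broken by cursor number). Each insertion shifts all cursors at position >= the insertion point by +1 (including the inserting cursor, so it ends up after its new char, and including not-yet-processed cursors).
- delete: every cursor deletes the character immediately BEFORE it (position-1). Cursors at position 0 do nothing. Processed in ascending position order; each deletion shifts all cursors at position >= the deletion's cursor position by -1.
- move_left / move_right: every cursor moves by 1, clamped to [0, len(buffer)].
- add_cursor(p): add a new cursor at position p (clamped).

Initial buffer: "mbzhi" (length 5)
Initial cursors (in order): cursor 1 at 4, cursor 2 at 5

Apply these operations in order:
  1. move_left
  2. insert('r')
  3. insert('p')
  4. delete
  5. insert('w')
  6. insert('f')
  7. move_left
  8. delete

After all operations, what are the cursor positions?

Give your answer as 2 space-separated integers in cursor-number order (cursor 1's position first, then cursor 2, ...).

Answer: 4 7

Derivation:
After op 1 (move_left): buffer="mbzhi" (len 5), cursors c1@3 c2@4, authorship .....
After op 2 (insert('r')): buffer="mbzrhri" (len 7), cursors c1@4 c2@6, authorship ...1.2.
After op 3 (insert('p')): buffer="mbzrphrpi" (len 9), cursors c1@5 c2@8, authorship ...11.22.
After op 4 (delete): buffer="mbzrhri" (len 7), cursors c1@4 c2@6, authorship ...1.2.
After op 5 (insert('w')): buffer="mbzrwhrwi" (len 9), cursors c1@5 c2@8, authorship ...11.22.
After op 6 (insert('f')): buffer="mbzrwfhrwfi" (len 11), cursors c1@6 c2@10, authorship ...111.222.
After op 7 (move_left): buffer="mbzrwfhrwfi" (len 11), cursors c1@5 c2@9, authorship ...111.222.
After op 8 (delete): buffer="mbzrfhrfi" (len 9), cursors c1@4 c2@7, authorship ...11.22.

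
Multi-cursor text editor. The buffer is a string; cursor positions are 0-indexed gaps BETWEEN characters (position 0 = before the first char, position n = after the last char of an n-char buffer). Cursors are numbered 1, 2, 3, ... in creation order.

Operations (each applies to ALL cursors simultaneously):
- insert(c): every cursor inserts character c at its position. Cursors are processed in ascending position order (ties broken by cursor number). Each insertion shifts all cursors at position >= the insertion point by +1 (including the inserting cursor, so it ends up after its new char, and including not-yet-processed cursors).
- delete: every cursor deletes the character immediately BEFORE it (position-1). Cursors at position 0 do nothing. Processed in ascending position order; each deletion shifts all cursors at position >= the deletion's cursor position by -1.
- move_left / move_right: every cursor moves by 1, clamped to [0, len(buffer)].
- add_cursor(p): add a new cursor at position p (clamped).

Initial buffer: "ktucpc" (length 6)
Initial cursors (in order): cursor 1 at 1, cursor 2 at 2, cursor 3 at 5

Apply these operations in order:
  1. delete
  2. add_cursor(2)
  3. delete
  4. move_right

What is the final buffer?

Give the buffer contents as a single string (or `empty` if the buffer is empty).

After op 1 (delete): buffer="ucc" (len 3), cursors c1@0 c2@0 c3@2, authorship ...
After op 2 (add_cursor(2)): buffer="ucc" (len 3), cursors c1@0 c2@0 c3@2 c4@2, authorship ...
After op 3 (delete): buffer="c" (len 1), cursors c1@0 c2@0 c3@0 c4@0, authorship .
After op 4 (move_right): buffer="c" (len 1), cursors c1@1 c2@1 c3@1 c4@1, authorship .

Answer: c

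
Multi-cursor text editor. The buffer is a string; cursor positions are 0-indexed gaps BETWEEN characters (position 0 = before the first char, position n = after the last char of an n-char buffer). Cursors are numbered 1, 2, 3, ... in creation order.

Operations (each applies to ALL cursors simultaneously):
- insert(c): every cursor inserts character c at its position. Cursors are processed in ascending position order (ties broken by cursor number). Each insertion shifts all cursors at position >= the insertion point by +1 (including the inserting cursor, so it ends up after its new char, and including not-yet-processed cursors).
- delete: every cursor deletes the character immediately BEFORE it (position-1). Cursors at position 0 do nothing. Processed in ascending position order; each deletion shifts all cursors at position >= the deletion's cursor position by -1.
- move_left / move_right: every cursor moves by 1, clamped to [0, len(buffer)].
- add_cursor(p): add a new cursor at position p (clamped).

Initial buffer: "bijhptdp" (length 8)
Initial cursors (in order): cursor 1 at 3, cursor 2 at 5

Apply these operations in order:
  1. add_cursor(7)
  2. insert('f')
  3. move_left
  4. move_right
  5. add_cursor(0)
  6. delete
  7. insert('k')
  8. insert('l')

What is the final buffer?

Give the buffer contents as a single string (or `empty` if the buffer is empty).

Answer: klbijklhpkltdklp

Derivation:
After op 1 (add_cursor(7)): buffer="bijhptdp" (len 8), cursors c1@3 c2@5 c3@7, authorship ........
After op 2 (insert('f')): buffer="bijfhpftdfp" (len 11), cursors c1@4 c2@7 c3@10, authorship ...1..2..3.
After op 3 (move_left): buffer="bijfhpftdfp" (len 11), cursors c1@3 c2@6 c3@9, authorship ...1..2..3.
After op 4 (move_right): buffer="bijfhpftdfp" (len 11), cursors c1@4 c2@7 c3@10, authorship ...1..2..3.
After op 5 (add_cursor(0)): buffer="bijfhpftdfp" (len 11), cursors c4@0 c1@4 c2@7 c3@10, authorship ...1..2..3.
After op 6 (delete): buffer="bijhptdp" (len 8), cursors c4@0 c1@3 c2@5 c3@7, authorship ........
After op 7 (insert('k')): buffer="kbijkhpktdkp" (len 12), cursors c4@1 c1@5 c2@8 c3@11, authorship 4...1..2..3.
After op 8 (insert('l')): buffer="klbijklhpkltdklp" (len 16), cursors c4@2 c1@7 c2@11 c3@15, authorship 44...11..22..33.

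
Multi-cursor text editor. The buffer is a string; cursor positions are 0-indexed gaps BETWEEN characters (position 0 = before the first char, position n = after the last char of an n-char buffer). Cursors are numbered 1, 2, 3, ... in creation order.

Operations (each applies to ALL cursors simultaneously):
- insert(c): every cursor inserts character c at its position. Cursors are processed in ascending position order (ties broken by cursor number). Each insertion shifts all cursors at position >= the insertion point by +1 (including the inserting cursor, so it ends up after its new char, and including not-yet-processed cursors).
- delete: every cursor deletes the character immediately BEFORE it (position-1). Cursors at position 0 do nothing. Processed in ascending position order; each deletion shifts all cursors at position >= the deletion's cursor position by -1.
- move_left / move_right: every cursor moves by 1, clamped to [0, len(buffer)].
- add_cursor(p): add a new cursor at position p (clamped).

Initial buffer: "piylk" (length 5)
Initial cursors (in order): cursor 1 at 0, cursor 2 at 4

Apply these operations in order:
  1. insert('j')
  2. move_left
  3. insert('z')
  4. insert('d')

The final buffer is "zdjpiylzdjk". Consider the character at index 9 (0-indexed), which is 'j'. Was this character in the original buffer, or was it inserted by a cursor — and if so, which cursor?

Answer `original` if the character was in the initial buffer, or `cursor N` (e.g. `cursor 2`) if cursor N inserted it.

Answer: cursor 2

Derivation:
After op 1 (insert('j')): buffer="jpiyljk" (len 7), cursors c1@1 c2@6, authorship 1....2.
After op 2 (move_left): buffer="jpiyljk" (len 7), cursors c1@0 c2@5, authorship 1....2.
After op 3 (insert('z')): buffer="zjpiylzjk" (len 9), cursors c1@1 c2@7, authorship 11....22.
After op 4 (insert('d')): buffer="zdjpiylzdjk" (len 11), cursors c1@2 c2@9, authorship 111....222.
Authorship (.=original, N=cursor N): 1 1 1 . . . . 2 2 2 .
Index 9: author = 2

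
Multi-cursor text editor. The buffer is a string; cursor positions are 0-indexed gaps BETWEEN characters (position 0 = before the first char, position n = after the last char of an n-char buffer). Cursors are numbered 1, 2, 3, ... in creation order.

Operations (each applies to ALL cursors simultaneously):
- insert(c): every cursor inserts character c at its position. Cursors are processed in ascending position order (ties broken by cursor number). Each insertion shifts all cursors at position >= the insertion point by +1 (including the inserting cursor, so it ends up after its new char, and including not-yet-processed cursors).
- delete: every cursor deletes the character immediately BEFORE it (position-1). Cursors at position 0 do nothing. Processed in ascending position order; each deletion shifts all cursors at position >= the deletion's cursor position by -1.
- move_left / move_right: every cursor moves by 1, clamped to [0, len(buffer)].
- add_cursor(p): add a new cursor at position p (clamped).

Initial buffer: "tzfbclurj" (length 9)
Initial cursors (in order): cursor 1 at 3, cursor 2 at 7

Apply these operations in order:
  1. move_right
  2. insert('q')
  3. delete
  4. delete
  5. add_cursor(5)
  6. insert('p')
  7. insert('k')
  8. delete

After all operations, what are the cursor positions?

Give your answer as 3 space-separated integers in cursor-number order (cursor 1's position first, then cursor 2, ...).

After op 1 (move_right): buffer="tzfbclurj" (len 9), cursors c1@4 c2@8, authorship .........
After op 2 (insert('q')): buffer="tzfbqclurqj" (len 11), cursors c1@5 c2@10, authorship ....1....2.
After op 3 (delete): buffer="tzfbclurj" (len 9), cursors c1@4 c2@8, authorship .........
After op 4 (delete): buffer="tzfcluj" (len 7), cursors c1@3 c2@6, authorship .......
After op 5 (add_cursor(5)): buffer="tzfcluj" (len 7), cursors c1@3 c3@5 c2@6, authorship .......
After op 6 (insert('p')): buffer="tzfpclpupj" (len 10), cursors c1@4 c3@7 c2@9, authorship ...1..3.2.
After op 7 (insert('k')): buffer="tzfpkclpkupkj" (len 13), cursors c1@5 c3@9 c2@12, authorship ...11..33.22.
After op 8 (delete): buffer="tzfpclpupj" (len 10), cursors c1@4 c3@7 c2@9, authorship ...1..3.2.

Answer: 4 9 7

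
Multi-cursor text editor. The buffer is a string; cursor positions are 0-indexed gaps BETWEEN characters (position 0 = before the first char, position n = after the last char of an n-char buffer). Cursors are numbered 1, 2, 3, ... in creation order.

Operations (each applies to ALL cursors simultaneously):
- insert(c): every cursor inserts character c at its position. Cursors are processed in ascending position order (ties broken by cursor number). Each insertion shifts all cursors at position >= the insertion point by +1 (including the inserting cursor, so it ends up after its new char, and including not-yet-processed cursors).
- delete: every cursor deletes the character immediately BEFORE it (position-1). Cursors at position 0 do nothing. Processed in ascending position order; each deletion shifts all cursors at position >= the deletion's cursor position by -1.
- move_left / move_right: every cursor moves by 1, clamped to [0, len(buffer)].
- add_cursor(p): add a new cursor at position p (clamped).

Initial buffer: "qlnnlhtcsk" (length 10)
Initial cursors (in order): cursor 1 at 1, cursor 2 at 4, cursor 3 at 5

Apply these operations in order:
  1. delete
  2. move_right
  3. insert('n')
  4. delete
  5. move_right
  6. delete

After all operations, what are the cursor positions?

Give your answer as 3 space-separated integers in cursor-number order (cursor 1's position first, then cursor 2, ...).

After op 1 (delete): buffer="lnhtcsk" (len 7), cursors c1@0 c2@2 c3@2, authorship .......
After op 2 (move_right): buffer="lnhtcsk" (len 7), cursors c1@1 c2@3 c3@3, authorship .......
After op 3 (insert('n')): buffer="lnnhnntcsk" (len 10), cursors c1@2 c2@6 c3@6, authorship .1..23....
After op 4 (delete): buffer="lnhtcsk" (len 7), cursors c1@1 c2@3 c3@3, authorship .......
After op 5 (move_right): buffer="lnhtcsk" (len 7), cursors c1@2 c2@4 c3@4, authorship .......
After op 6 (delete): buffer="lcsk" (len 4), cursors c1@1 c2@1 c3@1, authorship ....

Answer: 1 1 1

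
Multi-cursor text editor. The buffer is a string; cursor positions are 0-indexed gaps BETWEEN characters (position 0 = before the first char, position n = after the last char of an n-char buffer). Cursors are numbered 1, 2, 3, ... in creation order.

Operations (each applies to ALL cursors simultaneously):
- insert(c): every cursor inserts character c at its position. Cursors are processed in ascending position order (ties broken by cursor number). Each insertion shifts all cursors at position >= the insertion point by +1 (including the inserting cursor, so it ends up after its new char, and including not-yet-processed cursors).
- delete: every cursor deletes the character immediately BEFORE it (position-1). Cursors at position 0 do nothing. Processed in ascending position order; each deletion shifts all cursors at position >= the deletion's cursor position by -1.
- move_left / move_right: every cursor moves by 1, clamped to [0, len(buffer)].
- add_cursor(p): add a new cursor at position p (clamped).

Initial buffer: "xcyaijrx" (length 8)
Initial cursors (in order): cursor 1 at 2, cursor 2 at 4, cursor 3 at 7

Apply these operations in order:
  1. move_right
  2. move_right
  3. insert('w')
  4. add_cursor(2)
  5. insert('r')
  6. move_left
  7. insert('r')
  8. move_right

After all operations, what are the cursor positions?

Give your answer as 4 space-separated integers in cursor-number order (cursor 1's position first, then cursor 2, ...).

Answer: 9 14 19 4

Derivation:
After op 1 (move_right): buffer="xcyaijrx" (len 8), cursors c1@3 c2@5 c3@8, authorship ........
After op 2 (move_right): buffer="xcyaijrx" (len 8), cursors c1@4 c2@6 c3@8, authorship ........
After op 3 (insert('w')): buffer="xcyawijwrxw" (len 11), cursors c1@5 c2@8 c3@11, authorship ....1..2..3
After op 4 (add_cursor(2)): buffer="xcyawijwrxw" (len 11), cursors c4@2 c1@5 c2@8 c3@11, authorship ....1..2..3
After op 5 (insert('r')): buffer="xcryawrijwrrxwr" (len 15), cursors c4@3 c1@7 c2@11 c3@15, authorship ..4..11..22..33
After op 6 (move_left): buffer="xcryawrijwrrxwr" (len 15), cursors c4@2 c1@6 c2@10 c3@14, authorship ..4..11..22..33
After op 7 (insert('r')): buffer="xcrryawrrijwrrrxwrr" (len 19), cursors c4@3 c1@8 c2@13 c3@18, authorship ..44..111..222..333
After op 8 (move_right): buffer="xcrryawrrijwrrrxwrr" (len 19), cursors c4@4 c1@9 c2@14 c3@19, authorship ..44..111..222..333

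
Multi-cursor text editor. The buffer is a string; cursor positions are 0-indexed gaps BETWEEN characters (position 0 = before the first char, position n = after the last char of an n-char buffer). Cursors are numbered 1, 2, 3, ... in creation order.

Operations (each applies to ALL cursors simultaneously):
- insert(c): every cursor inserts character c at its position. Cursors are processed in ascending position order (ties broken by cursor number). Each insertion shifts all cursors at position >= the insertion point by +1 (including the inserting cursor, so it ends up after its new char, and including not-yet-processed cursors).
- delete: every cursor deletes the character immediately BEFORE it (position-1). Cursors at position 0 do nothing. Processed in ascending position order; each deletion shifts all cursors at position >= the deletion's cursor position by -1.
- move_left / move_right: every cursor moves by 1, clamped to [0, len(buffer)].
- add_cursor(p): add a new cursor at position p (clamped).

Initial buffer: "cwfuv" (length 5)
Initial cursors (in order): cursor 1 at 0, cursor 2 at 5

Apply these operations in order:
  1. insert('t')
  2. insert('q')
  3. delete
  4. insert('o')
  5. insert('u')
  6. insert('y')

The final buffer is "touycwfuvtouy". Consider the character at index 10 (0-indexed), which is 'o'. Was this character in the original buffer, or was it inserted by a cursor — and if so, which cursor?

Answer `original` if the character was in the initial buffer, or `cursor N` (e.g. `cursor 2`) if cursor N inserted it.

Answer: cursor 2

Derivation:
After op 1 (insert('t')): buffer="tcwfuvt" (len 7), cursors c1@1 c2@7, authorship 1.....2
After op 2 (insert('q')): buffer="tqcwfuvtq" (len 9), cursors c1@2 c2@9, authorship 11.....22
After op 3 (delete): buffer="tcwfuvt" (len 7), cursors c1@1 c2@7, authorship 1.....2
After op 4 (insert('o')): buffer="tocwfuvto" (len 9), cursors c1@2 c2@9, authorship 11.....22
After op 5 (insert('u')): buffer="toucwfuvtou" (len 11), cursors c1@3 c2@11, authorship 111.....222
After op 6 (insert('y')): buffer="touycwfuvtouy" (len 13), cursors c1@4 c2@13, authorship 1111.....2222
Authorship (.=original, N=cursor N): 1 1 1 1 . . . . . 2 2 2 2
Index 10: author = 2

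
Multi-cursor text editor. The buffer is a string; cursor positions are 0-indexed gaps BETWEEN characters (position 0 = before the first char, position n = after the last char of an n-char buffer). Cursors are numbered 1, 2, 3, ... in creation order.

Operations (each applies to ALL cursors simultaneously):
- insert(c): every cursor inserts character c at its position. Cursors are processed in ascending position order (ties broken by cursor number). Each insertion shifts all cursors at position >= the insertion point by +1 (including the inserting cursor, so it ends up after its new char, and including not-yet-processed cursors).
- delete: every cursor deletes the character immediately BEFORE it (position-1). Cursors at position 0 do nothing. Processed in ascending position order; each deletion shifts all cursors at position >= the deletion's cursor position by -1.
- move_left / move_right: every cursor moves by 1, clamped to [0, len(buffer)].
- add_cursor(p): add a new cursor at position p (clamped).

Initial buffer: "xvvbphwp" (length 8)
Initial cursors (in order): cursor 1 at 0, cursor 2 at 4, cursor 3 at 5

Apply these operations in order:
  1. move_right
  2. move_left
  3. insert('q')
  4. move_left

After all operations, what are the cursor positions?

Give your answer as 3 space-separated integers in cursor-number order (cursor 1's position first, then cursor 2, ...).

Answer: 0 5 7

Derivation:
After op 1 (move_right): buffer="xvvbphwp" (len 8), cursors c1@1 c2@5 c3@6, authorship ........
After op 2 (move_left): buffer="xvvbphwp" (len 8), cursors c1@0 c2@4 c3@5, authorship ........
After op 3 (insert('q')): buffer="qxvvbqpqhwp" (len 11), cursors c1@1 c2@6 c3@8, authorship 1....2.3...
After op 4 (move_left): buffer="qxvvbqpqhwp" (len 11), cursors c1@0 c2@5 c3@7, authorship 1....2.3...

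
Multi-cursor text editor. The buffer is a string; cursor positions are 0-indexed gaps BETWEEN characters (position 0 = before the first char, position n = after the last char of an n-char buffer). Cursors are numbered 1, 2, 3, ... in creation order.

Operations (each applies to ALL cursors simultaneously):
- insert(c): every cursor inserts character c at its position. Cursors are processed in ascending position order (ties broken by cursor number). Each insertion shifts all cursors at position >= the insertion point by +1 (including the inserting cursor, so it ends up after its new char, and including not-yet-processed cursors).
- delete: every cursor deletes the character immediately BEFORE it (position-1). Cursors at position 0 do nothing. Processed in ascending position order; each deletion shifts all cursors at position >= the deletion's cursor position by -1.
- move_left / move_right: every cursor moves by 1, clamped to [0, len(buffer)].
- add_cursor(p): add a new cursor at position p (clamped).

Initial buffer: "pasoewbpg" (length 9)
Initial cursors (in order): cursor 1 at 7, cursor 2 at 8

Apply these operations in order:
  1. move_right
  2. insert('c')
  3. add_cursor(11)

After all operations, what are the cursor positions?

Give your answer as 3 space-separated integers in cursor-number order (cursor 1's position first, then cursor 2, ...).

After op 1 (move_right): buffer="pasoewbpg" (len 9), cursors c1@8 c2@9, authorship .........
After op 2 (insert('c')): buffer="pasoewbpcgc" (len 11), cursors c1@9 c2@11, authorship ........1.2
After op 3 (add_cursor(11)): buffer="pasoewbpcgc" (len 11), cursors c1@9 c2@11 c3@11, authorship ........1.2

Answer: 9 11 11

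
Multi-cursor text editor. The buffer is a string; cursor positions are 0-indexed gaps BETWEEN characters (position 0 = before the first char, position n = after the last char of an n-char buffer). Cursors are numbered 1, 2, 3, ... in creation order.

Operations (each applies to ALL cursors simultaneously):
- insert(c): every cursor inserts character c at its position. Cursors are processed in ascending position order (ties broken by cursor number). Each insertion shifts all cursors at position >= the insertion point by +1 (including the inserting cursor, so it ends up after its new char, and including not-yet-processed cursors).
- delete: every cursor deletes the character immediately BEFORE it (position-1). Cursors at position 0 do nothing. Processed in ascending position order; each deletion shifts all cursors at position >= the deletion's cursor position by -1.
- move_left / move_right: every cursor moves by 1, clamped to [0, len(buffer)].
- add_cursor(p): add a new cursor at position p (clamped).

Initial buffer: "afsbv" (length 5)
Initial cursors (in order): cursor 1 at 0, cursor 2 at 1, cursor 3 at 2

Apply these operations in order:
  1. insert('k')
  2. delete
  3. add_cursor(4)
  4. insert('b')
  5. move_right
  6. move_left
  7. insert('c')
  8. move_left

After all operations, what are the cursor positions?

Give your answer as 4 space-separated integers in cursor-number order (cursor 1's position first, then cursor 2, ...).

After op 1 (insert('k')): buffer="kakfksbv" (len 8), cursors c1@1 c2@3 c3@5, authorship 1.2.3...
After op 2 (delete): buffer="afsbv" (len 5), cursors c1@0 c2@1 c3@2, authorship .....
After op 3 (add_cursor(4)): buffer="afsbv" (len 5), cursors c1@0 c2@1 c3@2 c4@4, authorship .....
After op 4 (insert('b')): buffer="babfbsbbv" (len 9), cursors c1@1 c2@3 c3@5 c4@8, authorship 1.2.3..4.
After op 5 (move_right): buffer="babfbsbbv" (len 9), cursors c1@2 c2@4 c3@6 c4@9, authorship 1.2.3..4.
After op 6 (move_left): buffer="babfbsbbv" (len 9), cursors c1@1 c2@3 c3@5 c4@8, authorship 1.2.3..4.
After op 7 (insert('c')): buffer="bcabcfbcsbbcv" (len 13), cursors c1@2 c2@5 c3@8 c4@12, authorship 11.22.33..44.
After op 8 (move_left): buffer="bcabcfbcsbbcv" (len 13), cursors c1@1 c2@4 c3@7 c4@11, authorship 11.22.33..44.

Answer: 1 4 7 11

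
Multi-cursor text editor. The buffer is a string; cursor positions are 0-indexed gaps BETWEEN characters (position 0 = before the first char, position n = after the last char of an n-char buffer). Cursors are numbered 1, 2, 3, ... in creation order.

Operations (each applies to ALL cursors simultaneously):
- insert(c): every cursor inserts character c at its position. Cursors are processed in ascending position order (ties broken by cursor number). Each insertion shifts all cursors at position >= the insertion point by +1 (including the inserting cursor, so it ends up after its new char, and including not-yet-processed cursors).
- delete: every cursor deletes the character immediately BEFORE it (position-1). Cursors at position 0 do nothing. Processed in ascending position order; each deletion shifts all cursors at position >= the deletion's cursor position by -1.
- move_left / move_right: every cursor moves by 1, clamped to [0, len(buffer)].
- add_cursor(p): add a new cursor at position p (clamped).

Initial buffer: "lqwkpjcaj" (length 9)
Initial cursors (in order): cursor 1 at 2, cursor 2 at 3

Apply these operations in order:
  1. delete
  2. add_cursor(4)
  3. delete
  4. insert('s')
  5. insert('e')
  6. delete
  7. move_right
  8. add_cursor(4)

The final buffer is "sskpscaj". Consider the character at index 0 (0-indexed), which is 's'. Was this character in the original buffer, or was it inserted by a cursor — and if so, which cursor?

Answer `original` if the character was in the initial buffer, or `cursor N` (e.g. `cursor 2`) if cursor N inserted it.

Answer: cursor 1

Derivation:
After op 1 (delete): buffer="lkpjcaj" (len 7), cursors c1@1 c2@1, authorship .......
After op 2 (add_cursor(4)): buffer="lkpjcaj" (len 7), cursors c1@1 c2@1 c3@4, authorship .......
After op 3 (delete): buffer="kpcaj" (len 5), cursors c1@0 c2@0 c3@2, authorship .....
After op 4 (insert('s')): buffer="sskpscaj" (len 8), cursors c1@2 c2@2 c3@5, authorship 12..3...
After op 5 (insert('e')): buffer="sseekpsecaj" (len 11), cursors c1@4 c2@4 c3@8, authorship 1212..33...
After op 6 (delete): buffer="sskpscaj" (len 8), cursors c1@2 c2@2 c3@5, authorship 12..3...
After op 7 (move_right): buffer="sskpscaj" (len 8), cursors c1@3 c2@3 c3@6, authorship 12..3...
After op 8 (add_cursor(4)): buffer="sskpscaj" (len 8), cursors c1@3 c2@3 c4@4 c3@6, authorship 12..3...
Authorship (.=original, N=cursor N): 1 2 . . 3 . . .
Index 0: author = 1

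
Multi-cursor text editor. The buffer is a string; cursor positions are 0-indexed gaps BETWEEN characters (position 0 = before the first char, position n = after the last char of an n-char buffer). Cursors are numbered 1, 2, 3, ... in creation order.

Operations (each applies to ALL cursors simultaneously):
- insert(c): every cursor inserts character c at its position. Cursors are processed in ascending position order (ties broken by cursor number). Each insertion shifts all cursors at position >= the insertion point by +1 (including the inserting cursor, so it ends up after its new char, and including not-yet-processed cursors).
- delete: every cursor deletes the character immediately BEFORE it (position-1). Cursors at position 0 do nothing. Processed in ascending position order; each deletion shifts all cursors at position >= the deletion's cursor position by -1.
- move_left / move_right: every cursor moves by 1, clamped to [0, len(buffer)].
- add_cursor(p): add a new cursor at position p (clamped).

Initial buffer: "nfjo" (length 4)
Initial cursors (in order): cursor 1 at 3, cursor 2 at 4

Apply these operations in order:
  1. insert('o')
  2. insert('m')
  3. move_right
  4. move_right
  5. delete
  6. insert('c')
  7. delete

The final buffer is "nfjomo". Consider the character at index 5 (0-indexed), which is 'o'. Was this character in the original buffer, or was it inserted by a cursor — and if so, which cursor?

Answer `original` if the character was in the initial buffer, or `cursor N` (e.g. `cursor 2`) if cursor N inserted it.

After op 1 (insert('o')): buffer="nfjooo" (len 6), cursors c1@4 c2@6, authorship ...1.2
After op 2 (insert('m')): buffer="nfjomoom" (len 8), cursors c1@5 c2@8, authorship ...11.22
After op 3 (move_right): buffer="nfjomoom" (len 8), cursors c1@6 c2@8, authorship ...11.22
After op 4 (move_right): buffer="nfjomoom" (len 8), cursors c1@7 c2@8, authorship ...11.22
After op 5 (delete): buffer="nfjomo" (len 6), cursors c1@6 c2@6, authorship ...11.
After op 6 (insert('c')): buffer="nfjomocc" (len 8), cursors c1@8 c2@8, authorship ...11.12
After op 7 (delete): buffer="nfjomo" (len 6), cursors c1@6 c2@6, authorship ...11.
Authorship (.=original, N=cursor N): . . . 1 1 .
Index 5: author = original

Answer: original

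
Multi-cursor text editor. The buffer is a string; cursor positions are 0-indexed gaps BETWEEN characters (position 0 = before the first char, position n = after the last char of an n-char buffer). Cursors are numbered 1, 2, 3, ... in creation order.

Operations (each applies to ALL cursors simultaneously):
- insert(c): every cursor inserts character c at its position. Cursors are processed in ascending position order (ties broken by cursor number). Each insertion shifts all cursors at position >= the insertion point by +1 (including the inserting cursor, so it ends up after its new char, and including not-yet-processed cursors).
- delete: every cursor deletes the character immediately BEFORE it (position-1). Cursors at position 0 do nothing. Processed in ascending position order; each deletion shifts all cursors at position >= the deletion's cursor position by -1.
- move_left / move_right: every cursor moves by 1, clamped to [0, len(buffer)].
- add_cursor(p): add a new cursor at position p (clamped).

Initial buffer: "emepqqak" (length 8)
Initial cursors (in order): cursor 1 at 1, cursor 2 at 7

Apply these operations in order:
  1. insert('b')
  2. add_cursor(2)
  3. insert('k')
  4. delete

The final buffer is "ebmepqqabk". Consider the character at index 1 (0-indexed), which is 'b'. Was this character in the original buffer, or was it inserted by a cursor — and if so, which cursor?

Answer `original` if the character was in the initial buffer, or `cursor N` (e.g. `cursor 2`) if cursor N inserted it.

After op 1 (insert('b')): buffer="ebmepqqabk" (len 10), cursors c1@2 c2@9, authorship .1......2.
After op 2 (add_cursor(2)): buffer="ebmepqqabk" (len 10), cursors c1@2 c3@2 c2@9, authorship .1......2.
After op 3 (insert('k')): buffer="ebkkmepqqabkk" (len 13), cursors c1@4 c3@4 c2@12, authorship .113......22.
After op 4 (delete): buffer="ebmepqqabk" (len 10), cursors c1@2 c3@2 c2@9, authorship .1......2.
Authorship (.=original, N=cursor N): . 1 . . . . . . 2 .
Index 1: author = 1

Answer: cursor 1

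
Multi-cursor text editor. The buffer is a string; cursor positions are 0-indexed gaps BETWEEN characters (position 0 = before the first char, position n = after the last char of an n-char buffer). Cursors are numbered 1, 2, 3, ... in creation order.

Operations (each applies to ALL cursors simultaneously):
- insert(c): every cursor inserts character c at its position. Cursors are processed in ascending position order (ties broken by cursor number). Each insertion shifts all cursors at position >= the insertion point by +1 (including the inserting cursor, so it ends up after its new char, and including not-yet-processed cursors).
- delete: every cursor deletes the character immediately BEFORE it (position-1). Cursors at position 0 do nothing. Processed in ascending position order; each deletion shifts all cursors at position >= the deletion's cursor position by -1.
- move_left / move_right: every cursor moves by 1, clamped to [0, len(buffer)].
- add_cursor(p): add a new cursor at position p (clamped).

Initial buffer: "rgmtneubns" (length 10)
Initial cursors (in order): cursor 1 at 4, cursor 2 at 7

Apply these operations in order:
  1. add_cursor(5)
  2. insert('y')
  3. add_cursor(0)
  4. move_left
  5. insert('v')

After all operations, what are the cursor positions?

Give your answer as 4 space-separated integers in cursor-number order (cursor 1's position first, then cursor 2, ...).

Answer: 6 13 9 1

Derivation:
After op 1 (add_cursor(5)): buffer="rgmtneubns" (len 10), cursors c1@4 c3@5 c2@7, authorship ..........
After op 2 (insert('y')): buffer="rgmtynyeuybns" (len 13), cursors c1@5 c3@7 c2@10, authorship ....1.3..2...
After op 3 (add_cursor(0)): buffer="rgmtynyeuybns" (len 13), cursors c4@0 c1@5 c3@7 c2@10, authorship ....1.3..2...
After op 4 (move_left): buffer="rgmtynyeuybns" (len 13), cursors c4@0 c1@4 c3@6 c2@9, authorship ....1.3..2...
After op 5 (insert('v')): buffer="vrgmtvynvyeuvybns" (len 17), cursors c4@1 c1@6 c3@9 c2@13, authorship 4....11.33..22...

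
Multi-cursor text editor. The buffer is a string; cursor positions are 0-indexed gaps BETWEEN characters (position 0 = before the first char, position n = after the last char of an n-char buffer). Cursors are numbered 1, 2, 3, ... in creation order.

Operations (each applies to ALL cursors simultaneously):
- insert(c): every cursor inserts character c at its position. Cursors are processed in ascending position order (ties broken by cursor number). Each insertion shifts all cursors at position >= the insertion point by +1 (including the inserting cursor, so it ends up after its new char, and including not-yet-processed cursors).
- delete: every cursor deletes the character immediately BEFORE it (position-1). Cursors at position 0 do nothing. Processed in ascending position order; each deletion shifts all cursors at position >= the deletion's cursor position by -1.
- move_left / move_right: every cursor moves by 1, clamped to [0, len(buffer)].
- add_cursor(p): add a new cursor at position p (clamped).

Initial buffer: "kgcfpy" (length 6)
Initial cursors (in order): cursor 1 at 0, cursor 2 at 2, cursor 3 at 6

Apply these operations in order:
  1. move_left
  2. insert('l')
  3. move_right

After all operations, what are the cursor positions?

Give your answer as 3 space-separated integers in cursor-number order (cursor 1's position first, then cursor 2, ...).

Answer: 2 4 9

Derivation:
After op 1 (move_left): buffer="kgcfpy" (len 6), cursors c1@0 c2@1 c3@5, authorship ......
After op 2 (insert('l')): buffer="lklgcfply" (len 9), cursors c1@1 c2@3 c3@8, authorship 1.2....3.
After op 3 (move_right): buffer="lklgcfply" (len 9), cursors c1@2 c2@4 c3@9, authorship 1.2....3.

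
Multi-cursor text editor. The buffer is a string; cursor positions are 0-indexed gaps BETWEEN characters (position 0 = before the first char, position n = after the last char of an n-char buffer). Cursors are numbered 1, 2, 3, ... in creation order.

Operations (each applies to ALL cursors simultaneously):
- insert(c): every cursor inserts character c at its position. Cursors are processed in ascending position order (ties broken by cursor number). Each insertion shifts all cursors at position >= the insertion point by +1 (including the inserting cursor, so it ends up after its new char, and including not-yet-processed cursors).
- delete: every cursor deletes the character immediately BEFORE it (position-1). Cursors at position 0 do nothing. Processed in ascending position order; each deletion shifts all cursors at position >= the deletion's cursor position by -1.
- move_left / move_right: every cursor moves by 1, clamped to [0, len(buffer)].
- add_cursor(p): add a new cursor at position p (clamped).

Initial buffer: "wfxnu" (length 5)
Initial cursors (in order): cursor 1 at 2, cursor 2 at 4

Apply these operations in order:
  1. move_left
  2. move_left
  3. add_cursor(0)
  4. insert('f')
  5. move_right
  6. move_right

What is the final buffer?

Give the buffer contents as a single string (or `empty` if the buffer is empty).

Answer: ffwffxnu

Derivation:
After op 1 (move_left): buffer="wfxnu" (len 5), cursors c1@1 c2@3, authorship .....
After op 2 (move_left): buffer="wfxnu" (len 5), cursors c1@0 c2@2, authorship .....
After op 3 (add_cursor(0)): buffer="wfxnu" (len 5), cursors c1@0 c3@0 c2@2, authorship .....
After op 4 (insert('f')): buffer="ffwffxnu" (len 8), cursors c1@2 c3@2 c2@5, authorship 13..2...
After op 5 (move_right): buffer="ffwffxnu" (len 8), cursors c1@3 c3@3 c2@6, authorship 13..2...
After op 6 (move_right): buffer="ffwffxnu" (len 8), cursors c1@4 c3@4 c2@7, authorship 13..2...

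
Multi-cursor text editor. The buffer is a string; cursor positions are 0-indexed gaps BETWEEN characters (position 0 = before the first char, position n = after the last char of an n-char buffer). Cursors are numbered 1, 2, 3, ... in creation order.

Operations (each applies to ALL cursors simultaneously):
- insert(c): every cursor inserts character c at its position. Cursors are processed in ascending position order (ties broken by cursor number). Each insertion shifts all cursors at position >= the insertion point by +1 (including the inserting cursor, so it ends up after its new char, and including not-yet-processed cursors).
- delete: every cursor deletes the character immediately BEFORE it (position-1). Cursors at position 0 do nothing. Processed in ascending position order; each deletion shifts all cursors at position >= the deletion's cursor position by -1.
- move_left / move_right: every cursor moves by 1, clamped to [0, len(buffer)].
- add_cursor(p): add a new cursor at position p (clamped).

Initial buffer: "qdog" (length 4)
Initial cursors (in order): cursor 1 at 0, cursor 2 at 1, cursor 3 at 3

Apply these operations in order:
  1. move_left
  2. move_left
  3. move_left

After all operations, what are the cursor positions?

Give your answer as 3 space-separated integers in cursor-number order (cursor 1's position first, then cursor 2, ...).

After op 1 (move_left): buffer="qdog" (len 4), cursors c1@0 c2@0 c3@2, authorship ....
After op 2 (move_left): buffer="qdog" (len 4), cursors c1@0 c2@0 c3@1, authorship ....
After op 3 (move_left): buffer="qdog" (len 4), cursors c1@0 c2@0 c3@0, authorship ....

Answer: 0 0 0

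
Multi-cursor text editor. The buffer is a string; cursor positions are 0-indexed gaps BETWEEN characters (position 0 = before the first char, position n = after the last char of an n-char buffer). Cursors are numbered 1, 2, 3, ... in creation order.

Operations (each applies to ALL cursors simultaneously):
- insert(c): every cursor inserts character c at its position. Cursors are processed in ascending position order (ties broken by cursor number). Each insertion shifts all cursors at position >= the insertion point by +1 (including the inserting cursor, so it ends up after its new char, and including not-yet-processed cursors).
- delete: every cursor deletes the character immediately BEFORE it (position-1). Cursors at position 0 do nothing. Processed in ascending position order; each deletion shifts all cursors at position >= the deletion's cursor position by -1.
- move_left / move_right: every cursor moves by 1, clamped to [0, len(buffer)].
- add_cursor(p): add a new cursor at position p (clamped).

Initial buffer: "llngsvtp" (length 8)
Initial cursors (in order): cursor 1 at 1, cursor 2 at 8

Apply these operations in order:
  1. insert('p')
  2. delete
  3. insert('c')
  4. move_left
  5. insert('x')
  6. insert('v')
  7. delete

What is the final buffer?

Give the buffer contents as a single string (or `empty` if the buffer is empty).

Answer: lxclngsvtpxc

Derivation:
After op 1 (insert('p')): buffer="lplngsvtpp" (len 10), cursors c1@2 c2@10, authorship .1.......2
After op 2 (delete): buffer="llngsvtp" (len 8), cursors c1@1 c2@8, authorship ........
After op 3 (insert('c')): buffer="lclngsvtpc" (len 10), cursors c1@2 c2@10, authorship .1.......2
After op 4 (move_left): buffer="lclngsvtpc" (len 10), cursors c1@1 c2@9, authorship .1.......2
After op 5 (insert('x')): buffer="lxclngsvtpxc" (len 12), cursors c1@2 c2@11, authorship .11.......22
After op 6 (insert('v')): buffer="lxvclngsvtpxvc" (len 14), cursors c1@3 c2@13, authorship .111.......222
After op 7 (delete): buffer="lxclngsvtpxc" (len 12), cursors c1@2 c2@11, authorship .11.......22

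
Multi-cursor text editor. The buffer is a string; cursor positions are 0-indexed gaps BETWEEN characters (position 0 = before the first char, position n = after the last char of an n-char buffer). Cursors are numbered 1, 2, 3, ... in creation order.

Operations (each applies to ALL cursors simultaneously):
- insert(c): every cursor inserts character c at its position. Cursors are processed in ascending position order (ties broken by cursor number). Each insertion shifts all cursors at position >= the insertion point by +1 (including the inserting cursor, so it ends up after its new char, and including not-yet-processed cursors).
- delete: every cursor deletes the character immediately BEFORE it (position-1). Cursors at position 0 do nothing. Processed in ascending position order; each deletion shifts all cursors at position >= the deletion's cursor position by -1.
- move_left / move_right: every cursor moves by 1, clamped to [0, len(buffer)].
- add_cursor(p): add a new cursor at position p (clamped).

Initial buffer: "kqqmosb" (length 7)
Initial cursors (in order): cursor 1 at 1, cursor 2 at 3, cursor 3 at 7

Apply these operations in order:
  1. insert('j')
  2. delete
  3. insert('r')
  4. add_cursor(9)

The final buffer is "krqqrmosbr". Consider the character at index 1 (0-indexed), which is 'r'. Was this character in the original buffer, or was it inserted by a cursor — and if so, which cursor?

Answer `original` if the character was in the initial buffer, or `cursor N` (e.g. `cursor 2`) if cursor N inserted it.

Answer: cursor 1

Derivation:
After op 1 (insert('j')): buffer="kjqqjmosbj" (len 10), cursors c1@2 c2@5 c3@10, authorship .1..2....3
After op 2 (delete): buffer="kqqmosb" (len 7), cursors c1@1 c2@3 c3@7, authorship .......
After op 3 (insert('r')): buffer="krqqrmosbr" (len 10), cursors c1@2 c2@5 c3@10, authorship .1..2....3
After op 4 (add_cursor(9)): buffer="krqqrmosbr" (len 10), cursors c1@2 c2@5 c4@9 c3@10, authorship .1..2....3
Authorship (.=original, N=cursor N): . 1 . . 2 . . . . 3
Index 1: author = 1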